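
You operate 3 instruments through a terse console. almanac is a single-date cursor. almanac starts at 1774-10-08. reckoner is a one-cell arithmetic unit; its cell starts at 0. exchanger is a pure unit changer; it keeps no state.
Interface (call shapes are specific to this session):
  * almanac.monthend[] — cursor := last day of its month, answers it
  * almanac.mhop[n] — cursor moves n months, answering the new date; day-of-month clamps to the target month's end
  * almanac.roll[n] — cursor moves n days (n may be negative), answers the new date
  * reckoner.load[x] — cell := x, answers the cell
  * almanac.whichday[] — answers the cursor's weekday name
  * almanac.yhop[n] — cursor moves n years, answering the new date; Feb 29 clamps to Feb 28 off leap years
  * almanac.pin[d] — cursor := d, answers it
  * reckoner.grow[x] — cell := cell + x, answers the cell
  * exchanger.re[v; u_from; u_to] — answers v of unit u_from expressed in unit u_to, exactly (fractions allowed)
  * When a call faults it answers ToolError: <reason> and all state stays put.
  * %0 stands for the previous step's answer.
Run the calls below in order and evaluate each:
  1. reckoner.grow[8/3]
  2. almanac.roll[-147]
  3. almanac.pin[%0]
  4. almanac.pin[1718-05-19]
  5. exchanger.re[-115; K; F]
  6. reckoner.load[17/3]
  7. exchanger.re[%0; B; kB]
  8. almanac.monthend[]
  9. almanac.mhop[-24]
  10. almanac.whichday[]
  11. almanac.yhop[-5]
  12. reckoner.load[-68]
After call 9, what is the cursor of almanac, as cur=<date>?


Answer: cur=1716-05-31

Derivation:
·→ grow(x=8/3)
·← 8/3
·→ roll(n=-147)
·← 1774-05-14
·→ pin(d=%0)
·← 1774-05-14
·→ pin(d=1718-05-19)
·← 1718-05-19
·→ re(v=-115, u_from=K, u_to=F)
·← -66667/100
·→ load(x=17/3)
·← 17/3
·→ re(v=%0, u_from=B, u_to=kB)
·← 17/3000
·→ monthend()
·← 1718-05-31
·→ mhop(n=-24)
·← 1716-05-31
·→ whichday()
·← Sunday
·→ yhop(n=-5)
·← 1711-05-31
·→ load(x=-68)
·← -68


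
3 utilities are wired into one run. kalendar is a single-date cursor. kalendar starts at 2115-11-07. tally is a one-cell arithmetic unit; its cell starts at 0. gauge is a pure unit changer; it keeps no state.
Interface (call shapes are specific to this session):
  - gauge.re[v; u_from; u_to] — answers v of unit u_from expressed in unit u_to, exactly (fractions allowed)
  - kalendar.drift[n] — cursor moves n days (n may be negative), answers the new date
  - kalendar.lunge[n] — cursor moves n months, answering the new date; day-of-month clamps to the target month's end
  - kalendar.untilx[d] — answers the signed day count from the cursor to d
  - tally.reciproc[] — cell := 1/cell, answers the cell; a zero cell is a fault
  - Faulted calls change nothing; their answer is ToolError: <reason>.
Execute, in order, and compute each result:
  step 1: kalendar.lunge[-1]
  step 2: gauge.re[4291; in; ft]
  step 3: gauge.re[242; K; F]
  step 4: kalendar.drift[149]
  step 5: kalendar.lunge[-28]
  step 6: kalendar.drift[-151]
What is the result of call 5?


Answer: 2113-11-04

Derivation:
==> kalendar.lunge(-1)
<== 2115-10-07
==> gauge.re(4291, in, ft)
<== 4291/12
==> gauge.re(242, K, F)
<== -2407/100
==> kalendar.drift(149)
<== 2116-03-04
==> kalendar.lunge(-28)
<== 2113-11-04
==> kalendar.drift(-151)
<== 2113-06-06


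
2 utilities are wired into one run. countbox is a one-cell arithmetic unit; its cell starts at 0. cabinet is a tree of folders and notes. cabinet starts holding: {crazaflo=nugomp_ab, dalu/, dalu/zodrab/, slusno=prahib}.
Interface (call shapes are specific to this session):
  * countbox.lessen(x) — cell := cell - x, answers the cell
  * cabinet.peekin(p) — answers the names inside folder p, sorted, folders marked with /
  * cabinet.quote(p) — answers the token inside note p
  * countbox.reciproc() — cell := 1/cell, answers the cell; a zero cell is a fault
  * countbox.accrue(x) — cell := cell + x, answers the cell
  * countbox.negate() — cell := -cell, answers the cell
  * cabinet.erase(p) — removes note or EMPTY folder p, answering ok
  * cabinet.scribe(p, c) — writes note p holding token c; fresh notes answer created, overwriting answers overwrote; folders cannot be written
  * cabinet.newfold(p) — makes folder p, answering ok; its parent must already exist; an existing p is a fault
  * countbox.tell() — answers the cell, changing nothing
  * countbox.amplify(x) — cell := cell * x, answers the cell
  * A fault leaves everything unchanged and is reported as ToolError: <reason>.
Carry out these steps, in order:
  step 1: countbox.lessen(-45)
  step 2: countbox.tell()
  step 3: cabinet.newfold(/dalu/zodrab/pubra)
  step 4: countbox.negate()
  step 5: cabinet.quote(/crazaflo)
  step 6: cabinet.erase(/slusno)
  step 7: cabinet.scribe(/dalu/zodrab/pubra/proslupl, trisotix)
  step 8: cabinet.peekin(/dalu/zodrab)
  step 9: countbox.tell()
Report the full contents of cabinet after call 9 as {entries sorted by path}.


;; 1. countbox.lessen(x='-45') == 45
;; 2. countbox.tell() == 45
;; 3. cabinet.newfold(p='/dalu/zodrab/pubra') == ok
;; 4. countbox.negate() == -45
;; 5. cabinet.quote(p='/crazaflo') == nugomp_ab
;; 6. cabinet.erase(p='/slusno') == ok
;; 7. cabinet.scribe(p='/dalu/zodrab/pubra/proslupl', c='trisotix') == created
;; 8. cabinet.peekin(p='/dalu/zodrab') == [pubra/]
;; 9. countbox.tell() == -45

Answer: {crazaflo=nugomp_ab, dalu/, dalu/zodrab/, dalu/zodrab/pubra/, dalu/zodrab/pubra/proslupl=trisotix}


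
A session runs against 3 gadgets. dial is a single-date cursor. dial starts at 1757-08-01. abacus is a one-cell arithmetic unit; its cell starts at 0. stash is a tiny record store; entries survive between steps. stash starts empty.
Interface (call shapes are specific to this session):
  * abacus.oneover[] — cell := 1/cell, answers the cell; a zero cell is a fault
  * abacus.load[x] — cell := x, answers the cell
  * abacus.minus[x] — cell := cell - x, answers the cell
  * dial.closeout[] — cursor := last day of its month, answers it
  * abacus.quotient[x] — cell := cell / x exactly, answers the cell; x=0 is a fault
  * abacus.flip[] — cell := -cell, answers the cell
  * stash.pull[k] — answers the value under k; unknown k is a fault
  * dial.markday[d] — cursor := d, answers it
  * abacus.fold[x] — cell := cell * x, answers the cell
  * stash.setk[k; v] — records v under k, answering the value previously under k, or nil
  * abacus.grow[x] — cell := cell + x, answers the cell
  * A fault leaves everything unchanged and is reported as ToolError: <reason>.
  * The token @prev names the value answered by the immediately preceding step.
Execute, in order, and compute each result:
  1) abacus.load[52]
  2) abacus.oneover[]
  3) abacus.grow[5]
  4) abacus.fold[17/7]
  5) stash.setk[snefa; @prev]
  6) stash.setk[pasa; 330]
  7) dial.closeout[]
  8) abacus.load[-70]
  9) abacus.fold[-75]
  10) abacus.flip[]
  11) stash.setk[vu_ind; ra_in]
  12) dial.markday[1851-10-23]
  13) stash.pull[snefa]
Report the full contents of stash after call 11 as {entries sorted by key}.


% abacus.load 52
= 52
% abacus.oneover
= 1/52
% abacus.grow 5
= 261/52
% abacus.fold 17/7
= 4437/364
% stash.setk snefa @prev
= nil
% stash.setk pasa 330
= nil
% dial.closeout
= 1757-08-31
% abacus.load -70
= -70
% abacus.fold -75
= 5250
% abacus.flip
= -5250
% stash.setk vu_ind ra_in
= nil
% dial.markday 1851-10-23
= 1851-10-23
% stash.pull snefa
= 4437/364

Answer: {pasa=330, snefa=4437/364, vu_ind=ra_in}


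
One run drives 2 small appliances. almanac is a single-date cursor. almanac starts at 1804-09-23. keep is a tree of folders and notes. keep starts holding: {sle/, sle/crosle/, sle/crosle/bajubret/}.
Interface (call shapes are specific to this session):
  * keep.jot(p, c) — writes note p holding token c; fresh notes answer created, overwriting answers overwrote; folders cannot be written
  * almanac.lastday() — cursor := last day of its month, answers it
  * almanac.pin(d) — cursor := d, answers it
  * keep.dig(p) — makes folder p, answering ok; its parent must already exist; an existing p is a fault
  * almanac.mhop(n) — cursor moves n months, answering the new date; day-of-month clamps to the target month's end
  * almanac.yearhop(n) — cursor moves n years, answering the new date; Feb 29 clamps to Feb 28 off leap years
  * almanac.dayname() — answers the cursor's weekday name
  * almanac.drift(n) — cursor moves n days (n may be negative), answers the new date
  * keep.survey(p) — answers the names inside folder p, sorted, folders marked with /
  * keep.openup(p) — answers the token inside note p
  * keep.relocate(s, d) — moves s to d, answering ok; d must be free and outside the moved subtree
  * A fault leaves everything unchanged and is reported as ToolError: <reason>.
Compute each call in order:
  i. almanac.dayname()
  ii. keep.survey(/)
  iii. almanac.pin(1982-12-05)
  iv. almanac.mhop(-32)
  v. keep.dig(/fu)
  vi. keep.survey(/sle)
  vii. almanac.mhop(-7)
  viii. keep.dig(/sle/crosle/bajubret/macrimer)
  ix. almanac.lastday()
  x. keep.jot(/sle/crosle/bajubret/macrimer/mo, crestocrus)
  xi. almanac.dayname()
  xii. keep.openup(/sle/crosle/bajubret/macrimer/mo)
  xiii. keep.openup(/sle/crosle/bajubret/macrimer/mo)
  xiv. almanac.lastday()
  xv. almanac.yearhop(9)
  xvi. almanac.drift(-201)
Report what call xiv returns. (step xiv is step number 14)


$ almanac.dayname
  Sunday
$ keep.survey p=/
  [sle/]
$ almanac.pin d=1982-12-05
  1982-12-05
$ almanac.mhop n=-32
  1980-04-05
$ keep.dig p=/fu
  ok
$ keep.survey p=/sle
  [crosle/]
$ almanac.mhop n=-7
  1979-09-05
$ keep.dig p=/sle/crosle/bajubret/macrimer
  ok
$ almanac.lastday
  1979-09-30
$ keep.jot p=/sle/crosle/bajubret/macrimer/mo c=crestocrus
  created
$ almanac.dayname
  Sunday
$ keep.openup p=/sle/crosle/bajubret/macrimer/mo
  crestocrus
$ keep.openup p=/sle/crosle/bajubret/macrimer/mo
  crestocrus
$ almanac.lastday
  1979-09-30
$ almanac.yearhop n=9
  1988-09-30
$ almanac.drift n=-201
  1988-03-13

Answer: 1979-09-30


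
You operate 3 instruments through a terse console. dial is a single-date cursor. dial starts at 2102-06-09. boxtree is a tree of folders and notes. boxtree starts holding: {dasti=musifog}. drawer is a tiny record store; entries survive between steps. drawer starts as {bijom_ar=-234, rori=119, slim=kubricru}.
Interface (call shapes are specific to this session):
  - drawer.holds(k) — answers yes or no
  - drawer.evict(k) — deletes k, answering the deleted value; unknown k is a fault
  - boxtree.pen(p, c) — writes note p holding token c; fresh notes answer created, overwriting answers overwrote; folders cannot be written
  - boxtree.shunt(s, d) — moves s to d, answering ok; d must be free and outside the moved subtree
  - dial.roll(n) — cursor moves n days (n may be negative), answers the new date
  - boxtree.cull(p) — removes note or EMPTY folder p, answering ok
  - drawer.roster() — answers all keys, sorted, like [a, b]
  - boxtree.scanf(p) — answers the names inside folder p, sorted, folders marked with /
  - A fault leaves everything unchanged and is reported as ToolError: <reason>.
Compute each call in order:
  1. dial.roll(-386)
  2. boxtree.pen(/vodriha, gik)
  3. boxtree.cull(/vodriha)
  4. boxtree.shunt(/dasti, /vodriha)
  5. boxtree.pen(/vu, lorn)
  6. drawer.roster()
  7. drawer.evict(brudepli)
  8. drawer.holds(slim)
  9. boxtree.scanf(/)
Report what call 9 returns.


Now I run dial.roll using n: -386, → 2101-05-19.
Using boxtree.pen using p: /vodriha, c: gik, and see created.
I invoke boxtree.cull using p: /vodriha, which returns ok.
I use boxtree.shunt using s: /dasti, d: /vodriha, and see ok.
Now I run boxtree.pen using p: /vu, c: lorn, and see created.
I invoke drawer.roster, and see [bijom_ar, rori, slim].
I call drawer.evict using k: brudepli, and observe ToolError: no such key brudepli.
Using drawer.holds using k: slim, → yes.
Invoking boxtree.scanf using p: /, and get [vodriha, vu].

Answer: [vodriha, vu]


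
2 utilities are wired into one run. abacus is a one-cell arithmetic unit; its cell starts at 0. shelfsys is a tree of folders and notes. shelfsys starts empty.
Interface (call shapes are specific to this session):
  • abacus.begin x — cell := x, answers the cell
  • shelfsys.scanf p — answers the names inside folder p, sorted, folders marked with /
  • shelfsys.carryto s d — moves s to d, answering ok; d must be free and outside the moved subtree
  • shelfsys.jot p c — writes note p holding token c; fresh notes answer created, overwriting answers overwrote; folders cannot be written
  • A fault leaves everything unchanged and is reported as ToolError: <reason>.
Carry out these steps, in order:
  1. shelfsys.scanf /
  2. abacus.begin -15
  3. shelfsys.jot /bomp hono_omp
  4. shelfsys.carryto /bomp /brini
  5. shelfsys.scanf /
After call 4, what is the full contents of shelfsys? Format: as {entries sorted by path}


> scanf /
:: []
> begin -15
:: -15
> jot /bomp hono_omp
:: created
> carryto /bomp /brini
:: ok
> scanf /
:: [brini]

Answer: {brini=hono_omp}


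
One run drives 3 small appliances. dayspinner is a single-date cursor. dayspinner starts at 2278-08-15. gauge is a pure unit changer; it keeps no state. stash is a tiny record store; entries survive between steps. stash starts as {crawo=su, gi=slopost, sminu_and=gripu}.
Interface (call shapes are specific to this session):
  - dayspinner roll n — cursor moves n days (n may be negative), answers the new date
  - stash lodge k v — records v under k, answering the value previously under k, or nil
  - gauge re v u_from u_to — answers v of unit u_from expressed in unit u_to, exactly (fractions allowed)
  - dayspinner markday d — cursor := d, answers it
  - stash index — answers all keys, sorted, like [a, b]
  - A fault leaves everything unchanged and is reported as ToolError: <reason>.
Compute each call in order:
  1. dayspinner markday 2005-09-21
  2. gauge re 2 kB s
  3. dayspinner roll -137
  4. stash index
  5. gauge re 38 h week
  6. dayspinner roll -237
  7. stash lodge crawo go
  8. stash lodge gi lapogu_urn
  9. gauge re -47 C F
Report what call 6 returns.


Answer: 2004-09-12

Derivation:
Now I run dayspinner markday passing d=2005-09-21, yielding 2005-09-21.
Calling gauge re passing v=2, u_from=kB, u_to=s, and see ToolError: incompatible units.
I invoke dayspinner roll passing n=-137: 2005-05-07.
Then stash index(), and observe [crawo, gi, sminu_and].
I call gauge re passing v=38, u_from=h, u_to=week, → 19/84.
I use dayspinner roll passing n=-237, which returns 2004-09-12.
Now I run stash lodge passing k=crawo, v=go, giving su.
Then stash lodge passing k=gi, v=lapogu_urn, and get slopost.
Calling gauge re passing v=-47, u_from=C, u_to=F, which returns -263/5.


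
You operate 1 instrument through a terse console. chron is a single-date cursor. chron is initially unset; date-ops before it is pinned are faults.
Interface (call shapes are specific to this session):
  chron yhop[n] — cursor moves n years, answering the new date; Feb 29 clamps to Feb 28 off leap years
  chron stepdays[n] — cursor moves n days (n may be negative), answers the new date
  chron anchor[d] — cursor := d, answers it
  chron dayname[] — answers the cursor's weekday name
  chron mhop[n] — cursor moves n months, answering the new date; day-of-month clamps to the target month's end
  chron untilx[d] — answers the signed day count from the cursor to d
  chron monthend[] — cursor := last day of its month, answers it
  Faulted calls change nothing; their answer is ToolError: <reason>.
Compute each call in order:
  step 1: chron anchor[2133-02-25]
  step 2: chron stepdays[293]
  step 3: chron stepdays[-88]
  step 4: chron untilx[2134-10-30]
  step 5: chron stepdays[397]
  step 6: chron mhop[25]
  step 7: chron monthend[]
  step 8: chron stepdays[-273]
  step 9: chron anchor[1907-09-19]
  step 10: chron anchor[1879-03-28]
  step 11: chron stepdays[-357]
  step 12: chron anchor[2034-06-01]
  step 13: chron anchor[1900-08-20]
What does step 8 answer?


~$ chron anchor d='2133-02-25'
  2133-02-25
~$ chron stepdays n='293'
  2133-12-15
~$ chron stepdays n='-88'
  2133-09-18
~$ chron untilx d='2134-10-30'
  407
~$ chron stepdays n='397'
  2134-10-20
~$ chron mhop n='25'
  2136-11-20
~$ chron monthend
  2136-11-30
~$ chron stepdays n='-273'
  2136-03-02
~$ chron anchor d='1907-09-19'
  1907-09-19
~$ chron anchor d='1879-03-28'
  1879-03-28
~$ chron stepdays n='-357'
  1878-04-05
~$ chron anchor d='2034-06-01'
  2034-06-01
~$ chron anchor d='1900-08-20'
  1900-08-20

Answer: 2136-03-02


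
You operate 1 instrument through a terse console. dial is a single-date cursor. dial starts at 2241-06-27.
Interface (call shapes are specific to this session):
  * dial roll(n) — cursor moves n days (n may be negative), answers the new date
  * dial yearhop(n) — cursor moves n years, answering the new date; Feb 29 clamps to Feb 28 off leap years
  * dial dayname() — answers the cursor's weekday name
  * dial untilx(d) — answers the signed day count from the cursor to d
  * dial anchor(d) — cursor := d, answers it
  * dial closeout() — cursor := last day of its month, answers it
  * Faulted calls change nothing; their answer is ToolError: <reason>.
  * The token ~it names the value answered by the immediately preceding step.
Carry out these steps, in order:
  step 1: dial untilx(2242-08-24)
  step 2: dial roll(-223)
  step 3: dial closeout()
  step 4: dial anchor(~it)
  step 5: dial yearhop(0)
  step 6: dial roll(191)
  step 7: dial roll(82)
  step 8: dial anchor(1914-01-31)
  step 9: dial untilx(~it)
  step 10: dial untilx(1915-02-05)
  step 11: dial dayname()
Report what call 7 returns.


Next I call dial untilx using d='2242-08-24', → 423.
I use dial roll using n='-223': 2240-11-16.
Next I call dial closeout, and observe 2240-11-30.
I invoke dial anchor using d='~it', yielding 2240-11-30.
Calling dial yearhop using n='0', and see 2240-11-30.
Invoking dial roll using n='191', → 2241-06-09.
I invoke dial roll using n='82', giving 2241-08-30.
Calling dial anchor using d='1914-01-31': 1914-01-31.
Then dial untilx using d='~it', yielding 0.
I run dial untilx using d='1915-02-05', which returns 370.
Then dial dayname, which returns Saturday.

Answer: 2241-08-30


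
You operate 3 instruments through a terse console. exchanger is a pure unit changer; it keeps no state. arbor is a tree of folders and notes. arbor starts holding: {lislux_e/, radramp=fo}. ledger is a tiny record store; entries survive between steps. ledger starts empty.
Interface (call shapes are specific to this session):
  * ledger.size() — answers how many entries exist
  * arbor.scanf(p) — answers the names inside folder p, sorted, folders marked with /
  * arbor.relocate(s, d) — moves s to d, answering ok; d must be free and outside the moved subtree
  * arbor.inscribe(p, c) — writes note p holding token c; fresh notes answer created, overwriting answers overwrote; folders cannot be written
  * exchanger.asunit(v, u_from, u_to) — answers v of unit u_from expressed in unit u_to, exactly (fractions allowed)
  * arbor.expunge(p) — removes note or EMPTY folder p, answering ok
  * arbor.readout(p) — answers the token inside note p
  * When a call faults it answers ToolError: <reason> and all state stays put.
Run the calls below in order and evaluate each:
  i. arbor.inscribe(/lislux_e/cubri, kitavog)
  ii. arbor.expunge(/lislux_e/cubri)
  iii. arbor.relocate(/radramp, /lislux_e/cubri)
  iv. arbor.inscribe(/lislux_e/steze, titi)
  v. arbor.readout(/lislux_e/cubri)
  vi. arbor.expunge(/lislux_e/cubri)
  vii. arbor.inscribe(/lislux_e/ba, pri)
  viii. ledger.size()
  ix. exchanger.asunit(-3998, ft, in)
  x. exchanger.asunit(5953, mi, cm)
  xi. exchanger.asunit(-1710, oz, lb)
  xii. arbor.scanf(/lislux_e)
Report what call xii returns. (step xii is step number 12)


Answer: [ba, steze]

Derivation:
// 1. arbor.inscribe(/lislux_e/cubri, kitavog) == created
// 2. arbor.expunge(/lislux_e/cubri) == ok
// 3. arbor.relocate(/radramp, /lislux_e/cubri) == ok
// 4. arbor.inscribe(/lislux_e/steze, titi) == created
// 5. arbor.readout(/lislux_e/cubri) == fo
// 6. arbor.expunge(/lislux_e/cubri) == ok
// 7. arbor.inscribe(/lislux_e/ba, pri) == created
// 8. ledger.size() == 0
// 9. exchanger.asunit(-3998, ft, in) == -47976
// 10. exchanger.asunit(5953, mi, cm) == 4790212416/5
// 11. exchanger.asunit(-1710, oz, lb) == -855/8
// 12. arbor.scanf(/lislux_e) == [ba, steze]


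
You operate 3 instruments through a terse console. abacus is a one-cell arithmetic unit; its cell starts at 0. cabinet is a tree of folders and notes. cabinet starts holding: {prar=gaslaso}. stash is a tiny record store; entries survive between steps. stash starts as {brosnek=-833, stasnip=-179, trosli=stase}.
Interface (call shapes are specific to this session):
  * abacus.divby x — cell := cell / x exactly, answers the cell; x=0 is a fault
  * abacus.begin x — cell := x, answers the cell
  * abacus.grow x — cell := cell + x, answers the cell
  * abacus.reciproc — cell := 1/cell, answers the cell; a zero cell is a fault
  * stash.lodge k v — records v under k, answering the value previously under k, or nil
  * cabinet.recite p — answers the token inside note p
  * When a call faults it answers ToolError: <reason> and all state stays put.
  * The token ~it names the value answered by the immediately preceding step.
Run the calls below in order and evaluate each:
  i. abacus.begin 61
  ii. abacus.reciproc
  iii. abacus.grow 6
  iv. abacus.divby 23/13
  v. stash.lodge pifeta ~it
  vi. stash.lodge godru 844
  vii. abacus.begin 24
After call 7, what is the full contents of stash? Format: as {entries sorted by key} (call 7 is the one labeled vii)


Step: begin[x→61]
Result: 61
Step: reciproc[]
Result: 1/61
Step: grow[x→6]
Result: 367/61
Step: divby[x→23/13]
Result: 4771/1403
Step: lodge[k→pifeta; v→~it]
Result: nil
Step: lodge[k→godru; v→844]
Result: nil
Step: begin[x→24]
Result: 24

Answer: {brosnek=-833, godru=844, pifeta=4771/1403, stasnip=-179, trosli=stase}


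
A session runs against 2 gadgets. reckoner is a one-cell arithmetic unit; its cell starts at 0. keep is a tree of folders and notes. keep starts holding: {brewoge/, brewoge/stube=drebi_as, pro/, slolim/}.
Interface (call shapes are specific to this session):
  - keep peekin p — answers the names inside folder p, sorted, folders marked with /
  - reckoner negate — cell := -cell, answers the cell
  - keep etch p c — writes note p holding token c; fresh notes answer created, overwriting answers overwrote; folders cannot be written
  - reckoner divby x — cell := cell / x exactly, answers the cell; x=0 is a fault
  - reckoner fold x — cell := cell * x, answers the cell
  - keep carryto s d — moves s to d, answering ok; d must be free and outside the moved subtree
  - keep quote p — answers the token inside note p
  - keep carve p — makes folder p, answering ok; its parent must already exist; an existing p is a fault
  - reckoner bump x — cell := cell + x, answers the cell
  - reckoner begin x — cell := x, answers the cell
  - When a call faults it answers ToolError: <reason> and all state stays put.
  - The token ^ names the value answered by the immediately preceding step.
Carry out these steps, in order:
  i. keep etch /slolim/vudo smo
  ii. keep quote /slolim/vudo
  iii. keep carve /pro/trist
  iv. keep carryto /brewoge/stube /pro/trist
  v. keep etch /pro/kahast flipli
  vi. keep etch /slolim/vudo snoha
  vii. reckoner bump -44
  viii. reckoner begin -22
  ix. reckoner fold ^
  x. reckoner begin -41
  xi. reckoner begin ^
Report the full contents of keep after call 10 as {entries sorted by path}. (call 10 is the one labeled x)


Answer: {brewoge/, brewoge/stube=drebi_as, pro/, pro/kahast=flipli, pro/trist/, slolim/, slolim/vudo=snoha}

Derivation:
Step: keep etch[p: /slolim/vudo; c: smo]
Result: created
Step: keep quote[p: /slolim/vudo]
Result: smo
Step: keep carve[p: /pro/trist]
Result: ok
Step: keep carryto[s: /brewoge/stube; d: /pro/trist]
Result: ToolError: exists
Step: keep etch[p: /pro/kahast; c: flipli]
Result: created
Step: keep etch[p: /slolim/vudo; c: snoha]
Result: overwrote
Step: reckoner bump[x: -44]
Result: -44
Step: reckoner begin[x: -22]
Result: -22
Step: reckoner fold[x: ^]
Result: 484
Step: reckoner begin[x: -41]
Result: -41
Step: reckoner begin[x: ^]
Result: -41


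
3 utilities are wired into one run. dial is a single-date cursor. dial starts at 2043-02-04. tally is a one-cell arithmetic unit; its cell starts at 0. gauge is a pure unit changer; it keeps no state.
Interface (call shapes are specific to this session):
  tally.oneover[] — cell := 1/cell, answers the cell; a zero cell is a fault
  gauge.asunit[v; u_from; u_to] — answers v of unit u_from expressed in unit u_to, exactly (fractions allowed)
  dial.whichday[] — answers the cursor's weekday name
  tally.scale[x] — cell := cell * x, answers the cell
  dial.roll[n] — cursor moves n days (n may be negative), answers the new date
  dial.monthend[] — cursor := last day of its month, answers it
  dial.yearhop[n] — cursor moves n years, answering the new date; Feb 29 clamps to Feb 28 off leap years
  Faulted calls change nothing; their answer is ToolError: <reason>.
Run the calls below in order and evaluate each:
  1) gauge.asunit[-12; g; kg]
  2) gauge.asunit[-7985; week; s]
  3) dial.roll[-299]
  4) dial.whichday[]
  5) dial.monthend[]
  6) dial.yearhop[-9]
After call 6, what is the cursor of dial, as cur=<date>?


Answer: cur=2033-04-30

Derivation:
[in] asunit -12 g kg
:: -3/250
[in] asunit -7985 week s
:: -4829328000
[in] roll -299
:: 2042-04-11
[in] whichday
:: Friday
[in] monthend
:: 2042-04-30
[in] yearhop -9
:: 2033-04-30


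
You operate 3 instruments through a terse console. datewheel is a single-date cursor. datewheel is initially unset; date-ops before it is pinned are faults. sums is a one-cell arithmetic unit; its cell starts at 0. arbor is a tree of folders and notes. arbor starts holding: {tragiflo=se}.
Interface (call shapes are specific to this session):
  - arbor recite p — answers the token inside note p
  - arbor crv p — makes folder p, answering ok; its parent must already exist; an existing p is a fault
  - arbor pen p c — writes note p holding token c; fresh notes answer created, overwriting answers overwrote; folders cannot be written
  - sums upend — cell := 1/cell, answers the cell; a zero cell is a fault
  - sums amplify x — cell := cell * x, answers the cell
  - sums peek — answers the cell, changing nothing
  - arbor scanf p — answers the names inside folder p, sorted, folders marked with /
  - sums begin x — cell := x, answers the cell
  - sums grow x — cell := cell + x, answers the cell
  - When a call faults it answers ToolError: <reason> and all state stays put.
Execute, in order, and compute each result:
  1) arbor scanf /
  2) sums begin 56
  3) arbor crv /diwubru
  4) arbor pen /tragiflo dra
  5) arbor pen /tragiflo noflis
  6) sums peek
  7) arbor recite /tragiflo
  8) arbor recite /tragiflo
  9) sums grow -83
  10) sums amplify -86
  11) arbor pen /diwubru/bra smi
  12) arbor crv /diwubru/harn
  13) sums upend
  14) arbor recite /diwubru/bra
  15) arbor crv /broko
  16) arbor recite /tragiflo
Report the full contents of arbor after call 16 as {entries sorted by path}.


Answer: {broko/, diwubru/, diwubru/bra=smi, diwubru/harn/, tragiflo=noflis}

Derivation:
Act: arbor scanf[p='/']
Obs: [tragiflo]
Act: sums begin[x='56']
Obs: 56
Act: arbor crv[p='/diwubru']
Obs: ok
Act: arbor pen[p='/tragiflo'; c='dra']
Obs: overwrote
Act: arbor pen[p='/tragiflo'; c='noflis']
Obs: overwrote
Act: sums peek[]
Obs: 56
Act: arbor recite[p='/tragiflo']
Obs: noflis
Act: arbor recite[p='/tragiflo']
Obs: noflis
Act: sums grow[x='-83']
Obs: -27
Act: sums amplify[x='-86']
Obs: 2322
Act: arbor pen[p='/diwubru/bra'; c='smi']
Obs: created
Act: arbor crv[p='/diwubru/harn']
Obs: ok
Act: sums upend[]
Obs: 1/2322
Act: arbor recite[p='/diwubru/bra']
Obs: smi
Act: arbor crv[p='/broko']
Obs: ok
Act: arbor recite[p='/tragiflo']
Obs: noflis


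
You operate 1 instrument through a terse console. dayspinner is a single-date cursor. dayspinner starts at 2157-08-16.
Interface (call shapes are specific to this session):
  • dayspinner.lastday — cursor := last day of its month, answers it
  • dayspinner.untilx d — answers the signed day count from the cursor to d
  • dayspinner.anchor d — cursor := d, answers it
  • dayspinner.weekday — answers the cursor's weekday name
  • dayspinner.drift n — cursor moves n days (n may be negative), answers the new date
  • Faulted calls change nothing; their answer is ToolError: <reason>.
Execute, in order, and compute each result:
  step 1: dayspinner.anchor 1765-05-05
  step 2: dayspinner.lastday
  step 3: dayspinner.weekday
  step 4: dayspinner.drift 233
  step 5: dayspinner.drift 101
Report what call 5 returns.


·→ dayspinner.anchor(d='1765-05-05')
·← 1765-05-05
·→ dayspinner.lastday()
·← 1765-05-31
·→ dayspinner.weekday()
·← Friday
·→ dayspinner.drift(n='233')
·← 1766-01-19
·→ dayspinner.drift(n='101')
·← 1766-04-30

Answer: 1766-04-30


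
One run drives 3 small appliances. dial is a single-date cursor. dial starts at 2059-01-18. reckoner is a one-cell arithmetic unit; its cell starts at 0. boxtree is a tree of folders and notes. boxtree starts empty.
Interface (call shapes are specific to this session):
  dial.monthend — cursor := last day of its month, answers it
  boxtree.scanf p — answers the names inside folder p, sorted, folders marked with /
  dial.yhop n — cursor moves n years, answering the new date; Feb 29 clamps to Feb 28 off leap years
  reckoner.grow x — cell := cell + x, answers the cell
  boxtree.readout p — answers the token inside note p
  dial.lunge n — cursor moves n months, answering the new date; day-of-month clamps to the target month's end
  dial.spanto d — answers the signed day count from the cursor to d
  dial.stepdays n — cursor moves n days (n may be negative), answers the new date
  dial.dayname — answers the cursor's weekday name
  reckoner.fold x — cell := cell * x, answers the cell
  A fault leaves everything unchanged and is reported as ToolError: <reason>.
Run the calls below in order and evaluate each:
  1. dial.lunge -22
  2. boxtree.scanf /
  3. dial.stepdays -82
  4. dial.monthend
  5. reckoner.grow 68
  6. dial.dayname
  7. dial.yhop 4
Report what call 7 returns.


Answer: 2060-12-31

Derivation:
% dial.lunge(n=-22) => 2057-03-18
% boxtree.scanf(p=/) => []
% dial.stepdays(n=-82) => 2056-12-26
% dial.monthend() => 2056-12-31
% reckoner.grow(x=68) => 68
% dial.dayname() => Sunday
% dial.yhop(n=4) => 2060-12-31


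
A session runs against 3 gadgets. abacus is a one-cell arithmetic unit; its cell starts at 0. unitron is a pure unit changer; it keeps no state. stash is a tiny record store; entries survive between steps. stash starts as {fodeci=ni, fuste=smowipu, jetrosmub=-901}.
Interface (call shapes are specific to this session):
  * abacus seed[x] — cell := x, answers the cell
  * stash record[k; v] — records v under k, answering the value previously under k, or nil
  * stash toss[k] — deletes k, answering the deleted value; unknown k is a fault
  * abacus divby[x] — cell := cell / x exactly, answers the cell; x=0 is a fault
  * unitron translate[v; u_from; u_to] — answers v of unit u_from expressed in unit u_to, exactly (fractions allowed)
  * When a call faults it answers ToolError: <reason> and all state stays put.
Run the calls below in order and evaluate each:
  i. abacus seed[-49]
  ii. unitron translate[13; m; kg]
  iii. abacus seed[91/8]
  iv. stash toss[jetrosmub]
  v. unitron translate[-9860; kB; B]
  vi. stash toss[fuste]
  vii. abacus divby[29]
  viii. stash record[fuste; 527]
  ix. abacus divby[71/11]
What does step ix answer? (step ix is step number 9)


Answer: 1001/16472

Derivation:
;; 1. abacus seed(x=-49) => -49
;; 2. unitron translate(v=13, u_from=m, u_to=kg) => ToolError: incompatible units
;; 3. abacus seed(x=91/8) => 91/8
;; 4. stash toss(k=jetrosmub) => -901
;; 5. unitron translate(v=-9860, u_from=kB, u_to=B) => -9860000
;; 6. stash toss(k=fuste) => smowipu
;; 7. abacus divby(x=29) => 91/232
;; 8. stash record(k=fuste, v=527) => nil
;; 9. abacus divby(x=71/11) => 1001/16472


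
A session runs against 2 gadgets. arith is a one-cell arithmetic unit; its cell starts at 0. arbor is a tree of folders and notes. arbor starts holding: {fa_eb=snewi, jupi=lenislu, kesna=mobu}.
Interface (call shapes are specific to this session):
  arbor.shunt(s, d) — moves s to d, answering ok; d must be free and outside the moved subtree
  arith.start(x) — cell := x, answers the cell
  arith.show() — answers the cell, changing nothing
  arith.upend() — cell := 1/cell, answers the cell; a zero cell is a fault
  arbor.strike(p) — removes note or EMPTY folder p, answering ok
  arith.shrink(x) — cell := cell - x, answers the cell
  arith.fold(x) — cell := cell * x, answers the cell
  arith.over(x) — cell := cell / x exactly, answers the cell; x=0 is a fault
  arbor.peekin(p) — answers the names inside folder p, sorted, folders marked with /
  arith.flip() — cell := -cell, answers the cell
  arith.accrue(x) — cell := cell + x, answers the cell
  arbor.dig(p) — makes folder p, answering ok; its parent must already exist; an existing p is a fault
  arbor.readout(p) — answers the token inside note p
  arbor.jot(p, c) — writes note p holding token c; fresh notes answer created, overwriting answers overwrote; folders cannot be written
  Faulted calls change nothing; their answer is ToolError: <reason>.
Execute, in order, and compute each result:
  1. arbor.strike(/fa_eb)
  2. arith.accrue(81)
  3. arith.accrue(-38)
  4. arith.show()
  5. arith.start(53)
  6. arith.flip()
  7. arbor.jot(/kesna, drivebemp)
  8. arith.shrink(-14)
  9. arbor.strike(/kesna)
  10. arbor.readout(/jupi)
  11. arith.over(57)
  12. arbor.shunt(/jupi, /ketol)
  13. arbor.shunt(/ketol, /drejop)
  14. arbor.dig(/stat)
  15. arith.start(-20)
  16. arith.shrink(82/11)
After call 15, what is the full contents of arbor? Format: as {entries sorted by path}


I try arbor.strike(p='/fa_eb'), and get ok.
Next I call arith.accrue(x='81'), giving 81.
Now I run arith.accrue(x='-38'), and see 43.
Calling arith.show: 43.
I call arith.start(x='53'), giving 53.
Then arith.flip, — result: -53.
Using arbor.jot(p='/kesna', c='drivebemp'), and observe overwrote.
Next I call arith.shrink(x='-14'), → -39.
Then arbor.strike(p='/kesna'), and get ok.
Invoking arbor.readout(p='/jupi'), and see lenislu.
I use arith.over(x='57'), and observe -13/19.
Next I call arbor.shunt(s='/jupi', d='/ketol'), giving ok.
Now I run arbor.shunt(s='/ketol', d='/drejop'): ok.
I try arbor.dig(p='/stat'), and see ok.
Invoking arith.start(x='-20'), and see -20.
I use arith.shrink(x='82/11'), giving -302/11.

Answer: {drejop=lenislu, stat/}


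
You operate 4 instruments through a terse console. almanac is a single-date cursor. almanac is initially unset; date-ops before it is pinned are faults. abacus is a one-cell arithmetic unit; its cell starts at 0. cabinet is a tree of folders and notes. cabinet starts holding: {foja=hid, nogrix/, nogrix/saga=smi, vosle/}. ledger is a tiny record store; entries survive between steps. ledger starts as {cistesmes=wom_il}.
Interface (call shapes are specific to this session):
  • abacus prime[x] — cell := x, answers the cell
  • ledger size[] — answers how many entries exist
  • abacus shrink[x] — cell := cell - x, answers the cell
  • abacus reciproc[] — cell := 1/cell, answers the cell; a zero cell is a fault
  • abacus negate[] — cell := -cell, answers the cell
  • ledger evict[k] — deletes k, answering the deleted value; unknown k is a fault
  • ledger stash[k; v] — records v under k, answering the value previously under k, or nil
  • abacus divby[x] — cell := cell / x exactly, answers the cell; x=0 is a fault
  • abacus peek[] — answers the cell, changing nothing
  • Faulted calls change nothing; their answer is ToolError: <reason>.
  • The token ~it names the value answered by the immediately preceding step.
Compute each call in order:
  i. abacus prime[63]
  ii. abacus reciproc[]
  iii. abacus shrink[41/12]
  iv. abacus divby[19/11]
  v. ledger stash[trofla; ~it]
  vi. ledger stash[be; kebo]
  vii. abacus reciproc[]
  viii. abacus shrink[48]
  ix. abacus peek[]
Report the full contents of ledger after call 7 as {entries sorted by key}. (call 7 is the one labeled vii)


Answer: {be=kebo, cistesmes=wom_il, trofla=-9427/4788}

Derivation:
>>> abacus prime 63
[out] 63
>>> abacus reciproc
[out] 1/63
>>> abacus shrink 41/12
[out] -857/252
>>> abacus divby 19/11
[out] -9427/4788
>>> ledger stash trofla ~it
[out] nil
>>> ledger stash be kebo
[out] nil
>>> abacus reciproc
[out] -4788/9427
>>> abacus shrink 48
[out] -457284/9427
>>> abacus peek
[out] -457284/9427


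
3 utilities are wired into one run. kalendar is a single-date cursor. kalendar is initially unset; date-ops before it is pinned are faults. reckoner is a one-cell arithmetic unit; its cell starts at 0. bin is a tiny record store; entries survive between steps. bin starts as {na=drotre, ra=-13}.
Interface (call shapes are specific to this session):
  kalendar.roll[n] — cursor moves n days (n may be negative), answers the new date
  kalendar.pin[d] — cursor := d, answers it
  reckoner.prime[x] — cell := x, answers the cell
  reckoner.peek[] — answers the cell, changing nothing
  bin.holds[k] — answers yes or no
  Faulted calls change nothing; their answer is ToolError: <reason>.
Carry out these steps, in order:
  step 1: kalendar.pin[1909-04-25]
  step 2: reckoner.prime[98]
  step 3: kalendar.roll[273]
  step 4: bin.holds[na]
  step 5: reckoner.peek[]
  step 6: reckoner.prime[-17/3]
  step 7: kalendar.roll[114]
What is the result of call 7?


~$ kalendar.pin d='1909-04-25'
= 1909-04-25
~$ reckoner.prime x='98'
= 98
~$ kalendar.roll n='273'
= 1910-01-23
~$ bin.holds k='na'
= yes
~$ reckoner.peek
= 98
~$ reckoner.prime x='-17/3'
= -17/3
~$ kalendar.roll n='114'
= 1910-05-17

Answer: 1910-05-17


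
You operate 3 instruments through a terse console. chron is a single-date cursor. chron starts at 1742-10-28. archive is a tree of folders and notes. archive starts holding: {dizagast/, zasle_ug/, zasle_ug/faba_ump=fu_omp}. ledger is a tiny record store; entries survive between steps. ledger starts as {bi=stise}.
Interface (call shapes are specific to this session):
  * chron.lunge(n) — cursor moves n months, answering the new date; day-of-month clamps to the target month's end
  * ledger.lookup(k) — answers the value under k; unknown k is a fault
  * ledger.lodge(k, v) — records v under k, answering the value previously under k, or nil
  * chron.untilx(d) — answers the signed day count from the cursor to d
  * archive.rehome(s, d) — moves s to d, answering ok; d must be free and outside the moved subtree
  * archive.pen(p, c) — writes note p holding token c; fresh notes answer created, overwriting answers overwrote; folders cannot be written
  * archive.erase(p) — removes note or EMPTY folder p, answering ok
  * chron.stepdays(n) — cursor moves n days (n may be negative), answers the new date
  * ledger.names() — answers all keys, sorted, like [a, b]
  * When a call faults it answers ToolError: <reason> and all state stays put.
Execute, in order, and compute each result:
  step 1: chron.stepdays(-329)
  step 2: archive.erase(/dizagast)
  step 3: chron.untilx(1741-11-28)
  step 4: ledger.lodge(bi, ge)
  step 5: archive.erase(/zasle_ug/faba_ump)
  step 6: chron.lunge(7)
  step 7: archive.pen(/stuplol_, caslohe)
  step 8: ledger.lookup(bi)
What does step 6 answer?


Answer: 1742-07-03

Derivation:
·→ chron.stepdays(n=-329)
·← 1741-12-03
·→ archive.erase(p=/dizagast)
·← ok
·→ chron.untilx(d=1741-11-28)
·← -5
·→ ledger.lodge(k=bi, v=ge)
·← stise
·→ archive.erase(p=/zasle_ug/faba_ump)
·← ok
·→ chron.lunge(n=7)
·← 1742-07-03
·→ archive.pen(p=/stuplol_, c=caslohe)
·← created
·→ ledger.lookup(k=bi)
·← ge


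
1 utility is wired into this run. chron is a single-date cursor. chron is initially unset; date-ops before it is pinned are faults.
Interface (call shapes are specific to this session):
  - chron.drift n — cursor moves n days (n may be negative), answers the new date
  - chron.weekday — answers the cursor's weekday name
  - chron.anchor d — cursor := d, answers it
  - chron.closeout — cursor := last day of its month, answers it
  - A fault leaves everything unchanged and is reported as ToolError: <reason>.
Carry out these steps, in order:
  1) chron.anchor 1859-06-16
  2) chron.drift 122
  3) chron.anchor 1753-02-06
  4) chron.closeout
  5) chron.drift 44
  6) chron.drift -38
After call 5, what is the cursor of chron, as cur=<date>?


Next I call chron.anchor(d='1859-06-16'), and see 1859-06-16.
I use chron.drift(n='122'), → 1859-10-16.
I use chron.anchor(d='1753-02-06'), — result: 1753-02-06.
I call chron.closeout(), and get 1753-02-28.
Invoking chron.drift(n='44'), and get 1753-04-13.
I use chron.drift(n='-38'), which returns 1753-03-06.

Answer: cur=1753-04-13
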